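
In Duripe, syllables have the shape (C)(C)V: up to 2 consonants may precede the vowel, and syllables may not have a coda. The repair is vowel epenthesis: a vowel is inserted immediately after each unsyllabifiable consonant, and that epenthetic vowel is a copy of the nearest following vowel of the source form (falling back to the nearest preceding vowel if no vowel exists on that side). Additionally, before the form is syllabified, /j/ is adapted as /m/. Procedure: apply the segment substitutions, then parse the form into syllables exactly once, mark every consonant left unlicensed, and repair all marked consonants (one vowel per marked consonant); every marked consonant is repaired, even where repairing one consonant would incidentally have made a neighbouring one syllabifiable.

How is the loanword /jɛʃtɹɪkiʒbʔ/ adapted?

Substitution: /j/ → /m/, giving /mɛʃtɹɪkiʒbʔ/.
Syllabifying with onset maximization leaves /ʃ/, /ʒ/, /b/, /ʔ/ stranded (no codas are permitted; onsets may contain at most 2 consonants).
Each unlicensed consonant becomes the onset of a new syllable: /ʃ/ → /ʃɪ/, /ʒ/ → /ʒi/, /b/ → /bi/, /ʔ/ → /ʔi/.

mɛʃɪtɹɪkiʒibiʔi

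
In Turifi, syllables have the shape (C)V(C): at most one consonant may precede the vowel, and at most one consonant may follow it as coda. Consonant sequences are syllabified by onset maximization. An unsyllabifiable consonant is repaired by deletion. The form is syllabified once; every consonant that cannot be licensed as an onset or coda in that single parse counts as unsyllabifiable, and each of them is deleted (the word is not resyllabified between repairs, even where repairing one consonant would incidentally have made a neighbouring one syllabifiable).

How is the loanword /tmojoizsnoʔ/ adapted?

mojoiznoʔ

The consonants /t/, /s/ cannot be parsed into a legal (C)V(C) syllable (at most one coda consonant is licensed; onsets are limited to one consonant).
Deletion applies to /t/, /s/.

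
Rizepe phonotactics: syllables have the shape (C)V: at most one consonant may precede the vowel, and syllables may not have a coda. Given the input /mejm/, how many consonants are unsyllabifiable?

2

The consonants /j/, /m/ cannot be parsed into a legal (C)V syllable (no codas are permitted; onsets are limited to one consonant).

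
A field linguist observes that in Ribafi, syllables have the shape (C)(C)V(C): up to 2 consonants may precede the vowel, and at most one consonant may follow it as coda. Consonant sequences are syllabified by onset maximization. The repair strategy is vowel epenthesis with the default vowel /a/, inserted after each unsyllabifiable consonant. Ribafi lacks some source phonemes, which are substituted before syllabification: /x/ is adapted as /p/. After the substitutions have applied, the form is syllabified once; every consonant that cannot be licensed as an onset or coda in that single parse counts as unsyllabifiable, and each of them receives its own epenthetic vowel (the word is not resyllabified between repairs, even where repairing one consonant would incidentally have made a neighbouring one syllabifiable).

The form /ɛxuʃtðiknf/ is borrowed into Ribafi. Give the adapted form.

ɛpuʃtðiknafa

Substitution: /x/ → /p/, giving /ɛpuʃtðiknf/.
Under (C)(C)V(C), the unsyllabifiable consonants are /n/, /f/ (at most one coda consonant is licensed; onsets may contain at most 2 consonants).
Inserting the epenthetic vowel yields /n/ → /na/, /f/ → /fa/.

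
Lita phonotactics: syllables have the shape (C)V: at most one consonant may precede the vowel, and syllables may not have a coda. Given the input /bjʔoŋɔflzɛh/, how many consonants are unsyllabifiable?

5

Under (C)V, the unsyllabifiable consonants are /b/, /j/, /f/, /l/, /h/ (no codas are permitted; onsets are limited to one consonant).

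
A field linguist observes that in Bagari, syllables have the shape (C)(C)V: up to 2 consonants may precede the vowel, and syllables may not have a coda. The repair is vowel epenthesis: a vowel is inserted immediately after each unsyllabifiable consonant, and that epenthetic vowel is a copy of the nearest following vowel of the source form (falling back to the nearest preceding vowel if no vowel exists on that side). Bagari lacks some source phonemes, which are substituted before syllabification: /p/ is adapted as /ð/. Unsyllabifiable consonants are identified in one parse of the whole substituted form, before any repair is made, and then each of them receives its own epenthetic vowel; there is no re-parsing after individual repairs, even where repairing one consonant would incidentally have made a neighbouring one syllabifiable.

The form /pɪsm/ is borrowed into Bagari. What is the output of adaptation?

ðɪsɪmɪ

Substitution: /p/ → /ð/, giving /ðɪsm/.
The consonants /s/, /m/ cannot be parsed into a legal (C)(C)V syllable (no codas are permitted; onsets may contain at most 2 consonants).
Each unlicensed consonant becomes the onset of a new syllable: /s/ → /sɪ/, /m/ → /mɪ/.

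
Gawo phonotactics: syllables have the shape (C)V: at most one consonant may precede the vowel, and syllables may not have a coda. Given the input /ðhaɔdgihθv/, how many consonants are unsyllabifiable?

5

The consonants /ð/, /d/, /h/, /θ/, /v/ cannot be parsed into a legal (C)V syllable (no codas are permitted; onsets are limited to one consonant).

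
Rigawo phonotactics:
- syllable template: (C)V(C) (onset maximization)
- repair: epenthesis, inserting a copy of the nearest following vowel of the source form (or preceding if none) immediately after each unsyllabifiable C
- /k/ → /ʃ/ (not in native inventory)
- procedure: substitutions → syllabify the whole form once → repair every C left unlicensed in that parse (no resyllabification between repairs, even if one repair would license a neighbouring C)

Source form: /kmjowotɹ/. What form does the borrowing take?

ʃomojowotɹo

Substitution: /k/ → /ʃ/, giving /ʃmjowotɹ/.
Syllabifying with onset maximization leaves /ʃ/, /m/, /ɹ/ stranded (at most one coda consonant is licensed; onsets are limited to one consonant).
Epenthesis after each stranded consonant: /ʃ/ → /ʃo/, /m/ → /mo/, /ɹ/ → /ɹo/.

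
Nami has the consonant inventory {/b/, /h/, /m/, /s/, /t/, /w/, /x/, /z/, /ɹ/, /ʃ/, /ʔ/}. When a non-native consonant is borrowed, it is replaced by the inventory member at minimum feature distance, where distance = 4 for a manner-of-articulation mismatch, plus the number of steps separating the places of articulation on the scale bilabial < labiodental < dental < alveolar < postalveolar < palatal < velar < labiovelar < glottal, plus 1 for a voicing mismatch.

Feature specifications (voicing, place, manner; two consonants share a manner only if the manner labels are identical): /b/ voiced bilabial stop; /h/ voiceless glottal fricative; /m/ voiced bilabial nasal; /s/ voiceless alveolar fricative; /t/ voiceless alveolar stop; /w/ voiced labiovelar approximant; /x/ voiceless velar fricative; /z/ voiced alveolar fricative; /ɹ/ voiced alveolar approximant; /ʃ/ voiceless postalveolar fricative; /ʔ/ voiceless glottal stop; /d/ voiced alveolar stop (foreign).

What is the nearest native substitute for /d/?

/t/ is closest: same manner (stop), place distance 0 (alveolar→alveolar), voicing differs (+1); total 1. Next closest is /b/ at distance 3.

t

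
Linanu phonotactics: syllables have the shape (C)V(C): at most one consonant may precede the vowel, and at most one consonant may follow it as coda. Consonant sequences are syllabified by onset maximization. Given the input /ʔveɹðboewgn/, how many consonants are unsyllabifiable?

The consonants /ʔ/, /ð/, /g/, /n/ cannot be parsed into a legal (C)V(C) syllable (at most one coda consonant is licensed; onsets are limited to one consonant).

4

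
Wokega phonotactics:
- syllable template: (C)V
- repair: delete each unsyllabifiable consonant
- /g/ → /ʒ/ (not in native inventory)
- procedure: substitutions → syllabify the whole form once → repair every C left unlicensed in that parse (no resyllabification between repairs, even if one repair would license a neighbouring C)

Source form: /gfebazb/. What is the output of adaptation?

feba

Substitution: /g/ → /ʒ/, giving /ʒfebazb/.
Syllabifying with onset maximization leaves /ʒ/, /z/, /b/ stranded (no codas are permitted; onsets are limited to one consonant).
Each unlicensed consonant is deleted: /ʒ/, /z/, /b/.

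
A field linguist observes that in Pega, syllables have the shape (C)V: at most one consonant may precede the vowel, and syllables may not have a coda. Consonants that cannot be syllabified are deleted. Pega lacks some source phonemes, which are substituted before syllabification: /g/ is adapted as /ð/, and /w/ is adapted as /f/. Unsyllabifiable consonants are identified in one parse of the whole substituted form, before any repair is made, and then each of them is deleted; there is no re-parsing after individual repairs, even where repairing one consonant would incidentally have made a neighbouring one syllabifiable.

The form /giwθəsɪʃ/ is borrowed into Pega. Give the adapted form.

Substitution: /g/ → /ð/, /w/ → /f/, giving /ðifθəsɪʃ/.
The consonants /f/, /ʃ/ cannot be parsed into a legal (C)V syllable (no codas are permitted; onsets are limited to one consonant).
Deleting the stranded consonants removes /f/, /ʃ/.

ðiθəsɪ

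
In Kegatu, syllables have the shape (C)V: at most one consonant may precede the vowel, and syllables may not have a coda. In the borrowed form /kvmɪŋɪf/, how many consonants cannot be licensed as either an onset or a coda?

3

Under (C)V, the unsyllabifiable consonants are /k/, /v/, /f/ (no codas are permitted; onsets are limited to one consonant).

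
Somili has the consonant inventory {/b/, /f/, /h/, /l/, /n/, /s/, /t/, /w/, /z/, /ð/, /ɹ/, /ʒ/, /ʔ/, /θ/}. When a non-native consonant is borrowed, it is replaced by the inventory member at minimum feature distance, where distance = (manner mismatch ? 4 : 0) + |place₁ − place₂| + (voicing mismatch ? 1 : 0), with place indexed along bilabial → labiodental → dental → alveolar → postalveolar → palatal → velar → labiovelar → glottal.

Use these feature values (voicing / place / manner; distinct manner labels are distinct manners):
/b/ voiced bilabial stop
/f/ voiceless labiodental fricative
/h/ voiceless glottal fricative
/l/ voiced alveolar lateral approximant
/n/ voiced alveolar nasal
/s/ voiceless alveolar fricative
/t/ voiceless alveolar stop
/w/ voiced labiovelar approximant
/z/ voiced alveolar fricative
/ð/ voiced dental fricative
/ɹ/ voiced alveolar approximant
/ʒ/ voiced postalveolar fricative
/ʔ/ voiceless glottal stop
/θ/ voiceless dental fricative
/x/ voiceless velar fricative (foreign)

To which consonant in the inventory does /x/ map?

/h/ is closest: same manner (fricative), place distance 2 (velar→glottal), same voicing; total 2. Next closest is /s/ at distance 3.

h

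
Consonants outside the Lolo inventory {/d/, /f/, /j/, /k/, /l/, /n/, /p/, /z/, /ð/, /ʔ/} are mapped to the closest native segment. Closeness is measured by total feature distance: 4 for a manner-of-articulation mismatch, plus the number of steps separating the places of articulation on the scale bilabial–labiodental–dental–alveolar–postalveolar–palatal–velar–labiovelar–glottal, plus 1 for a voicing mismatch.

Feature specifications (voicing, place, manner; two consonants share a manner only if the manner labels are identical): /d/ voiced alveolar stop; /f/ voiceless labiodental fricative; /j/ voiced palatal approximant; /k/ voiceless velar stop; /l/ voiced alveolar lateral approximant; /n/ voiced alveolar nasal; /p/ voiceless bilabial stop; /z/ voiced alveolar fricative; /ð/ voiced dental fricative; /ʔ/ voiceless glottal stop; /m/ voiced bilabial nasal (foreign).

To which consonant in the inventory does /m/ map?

n

/n/ is closest: same manner (nasal), place distance 3 (bilabial→alveolar), same voicing; total 3. Next closest is /p/ at distance 5.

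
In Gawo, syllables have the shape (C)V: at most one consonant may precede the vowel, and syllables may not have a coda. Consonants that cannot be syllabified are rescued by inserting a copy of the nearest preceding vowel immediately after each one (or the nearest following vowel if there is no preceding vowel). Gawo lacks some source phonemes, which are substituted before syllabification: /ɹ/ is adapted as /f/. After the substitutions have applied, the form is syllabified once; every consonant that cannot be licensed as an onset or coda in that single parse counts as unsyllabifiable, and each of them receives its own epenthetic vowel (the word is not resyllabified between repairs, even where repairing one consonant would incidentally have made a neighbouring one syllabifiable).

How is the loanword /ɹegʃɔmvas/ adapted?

fegeʃɔmɔvasa

Substitution: /ɹ/ → /f/, giving /fegʃɔmvas/.
The consonants /g/, /m/, /s/ cannot be parsed into a legal (C)V syllable (no codas are permitted; onsets are limited to one consonant).
Each unlicensed consonant becomes the onset of a new syllable: /g/ → /ge/, /m/ → /mɔ/, /s/ → /sa/.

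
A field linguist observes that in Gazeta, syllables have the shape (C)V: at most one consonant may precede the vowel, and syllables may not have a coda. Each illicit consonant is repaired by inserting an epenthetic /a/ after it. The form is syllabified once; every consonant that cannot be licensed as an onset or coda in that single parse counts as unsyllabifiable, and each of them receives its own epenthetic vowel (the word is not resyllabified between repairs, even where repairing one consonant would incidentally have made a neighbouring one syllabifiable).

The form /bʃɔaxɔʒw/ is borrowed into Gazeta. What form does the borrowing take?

baʃɔaxɔʒawa

The consonants /b/, /ʒ/, /w/ cannot be parsed into a legal (C)V syllable (no codas are permitted; onsets are limited to one consonant).
Epenthesis after each stranded consonant: /b/ → /ba/, /ʒ/ → /ʒa/, /w/ → /wa/.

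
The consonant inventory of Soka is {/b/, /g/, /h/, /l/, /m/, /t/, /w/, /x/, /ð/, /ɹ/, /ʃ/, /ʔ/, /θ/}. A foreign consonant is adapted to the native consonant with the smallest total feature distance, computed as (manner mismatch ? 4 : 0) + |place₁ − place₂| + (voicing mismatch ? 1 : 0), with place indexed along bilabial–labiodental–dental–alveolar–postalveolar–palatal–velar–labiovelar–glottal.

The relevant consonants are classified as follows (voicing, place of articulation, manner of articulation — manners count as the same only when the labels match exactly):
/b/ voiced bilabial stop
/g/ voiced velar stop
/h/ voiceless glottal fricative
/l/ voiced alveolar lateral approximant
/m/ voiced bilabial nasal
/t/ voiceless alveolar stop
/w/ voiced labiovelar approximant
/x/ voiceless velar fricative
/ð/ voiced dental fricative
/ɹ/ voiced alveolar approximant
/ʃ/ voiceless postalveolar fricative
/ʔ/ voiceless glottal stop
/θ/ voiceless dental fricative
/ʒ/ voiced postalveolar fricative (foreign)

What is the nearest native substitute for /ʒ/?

/ʃ/ is closest: same manner (fricative), place distance 0 (postalveolar→postalveolar), voicing differs (+1); total 1. Next closest is /ð/ at distance 2.

ʃ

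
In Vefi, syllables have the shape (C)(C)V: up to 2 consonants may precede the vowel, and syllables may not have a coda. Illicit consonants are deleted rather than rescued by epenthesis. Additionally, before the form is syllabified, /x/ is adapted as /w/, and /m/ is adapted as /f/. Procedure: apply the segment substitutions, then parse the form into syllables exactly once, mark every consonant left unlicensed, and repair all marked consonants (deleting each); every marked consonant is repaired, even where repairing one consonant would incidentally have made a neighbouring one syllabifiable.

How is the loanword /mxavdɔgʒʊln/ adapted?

fwavdɔgʒʊ

Substitution: /m/ → /f/, /x/ → /w/, giving /fwavdɔgʒʊln/.
Syllabifying with onset maximization leaves /l/, /n/ stranded (no codas are permitted; onsets may contain at most 2 consonants).
Deleting the stranded consonants removes /l/, /n/.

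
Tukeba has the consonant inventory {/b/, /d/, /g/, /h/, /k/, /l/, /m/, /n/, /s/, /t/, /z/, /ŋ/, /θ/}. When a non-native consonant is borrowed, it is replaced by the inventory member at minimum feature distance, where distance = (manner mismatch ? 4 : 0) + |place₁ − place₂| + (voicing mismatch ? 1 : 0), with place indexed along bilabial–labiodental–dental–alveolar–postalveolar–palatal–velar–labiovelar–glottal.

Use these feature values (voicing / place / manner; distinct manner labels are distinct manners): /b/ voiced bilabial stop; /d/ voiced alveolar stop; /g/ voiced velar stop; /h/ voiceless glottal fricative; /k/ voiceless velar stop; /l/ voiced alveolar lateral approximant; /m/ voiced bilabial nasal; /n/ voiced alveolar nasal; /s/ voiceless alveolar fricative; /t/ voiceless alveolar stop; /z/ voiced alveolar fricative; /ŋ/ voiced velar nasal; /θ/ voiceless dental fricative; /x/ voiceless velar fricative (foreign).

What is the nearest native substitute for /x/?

/h/ is closest: same manner (fricative), place distance 2 (velar→glottal), same voicing; total 2. Next closest is /s/ at distance 3.

h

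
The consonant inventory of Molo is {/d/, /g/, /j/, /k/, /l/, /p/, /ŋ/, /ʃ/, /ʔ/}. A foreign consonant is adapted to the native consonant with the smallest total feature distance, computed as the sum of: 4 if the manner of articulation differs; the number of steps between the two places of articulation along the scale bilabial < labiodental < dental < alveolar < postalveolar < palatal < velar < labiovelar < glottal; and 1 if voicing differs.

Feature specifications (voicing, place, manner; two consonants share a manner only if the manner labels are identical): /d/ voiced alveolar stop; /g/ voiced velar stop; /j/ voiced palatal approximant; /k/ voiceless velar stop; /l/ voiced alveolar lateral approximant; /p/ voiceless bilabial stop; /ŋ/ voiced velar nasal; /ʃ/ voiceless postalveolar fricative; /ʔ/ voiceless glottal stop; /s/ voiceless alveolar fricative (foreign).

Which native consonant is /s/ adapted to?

/ʃ/ is closest: same manner (fricative), place distance 1 (alveolar→postalveolar), same voicing; total 1. Next closest is /d/ at distance 5.

ʃ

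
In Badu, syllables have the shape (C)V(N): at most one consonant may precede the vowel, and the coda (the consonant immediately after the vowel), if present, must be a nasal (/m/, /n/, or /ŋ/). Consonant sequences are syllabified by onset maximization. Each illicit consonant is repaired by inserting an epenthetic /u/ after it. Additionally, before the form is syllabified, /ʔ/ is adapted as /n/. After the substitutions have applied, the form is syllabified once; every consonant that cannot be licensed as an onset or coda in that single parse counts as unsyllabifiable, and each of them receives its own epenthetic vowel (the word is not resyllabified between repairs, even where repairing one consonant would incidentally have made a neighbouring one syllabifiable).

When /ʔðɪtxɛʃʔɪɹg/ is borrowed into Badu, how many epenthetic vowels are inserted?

After substitution the input is /nðɪtxɛʃnɪɹg/.
The unsyllabifiable consonants are /n/, /t/, /ʃ/, /ɹ/, /g/; each receives one epenthetic vowel.

5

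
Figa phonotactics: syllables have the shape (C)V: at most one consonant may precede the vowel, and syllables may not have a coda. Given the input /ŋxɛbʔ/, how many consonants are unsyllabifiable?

3

Under (C)V, the unsyllabifiable consonants are /ŋ/, /b/, /ʔ/ (no codas are permitted; onsets are limited to one consonant).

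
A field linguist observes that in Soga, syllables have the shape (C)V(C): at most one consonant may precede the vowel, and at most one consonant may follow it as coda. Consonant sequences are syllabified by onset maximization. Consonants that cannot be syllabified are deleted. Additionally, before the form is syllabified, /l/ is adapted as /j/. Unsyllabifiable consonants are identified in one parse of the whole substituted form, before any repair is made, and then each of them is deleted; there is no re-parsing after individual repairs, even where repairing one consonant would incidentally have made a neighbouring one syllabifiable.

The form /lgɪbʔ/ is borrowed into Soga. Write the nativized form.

gɪb

Substitution: /l/ → /j/, giving /jgɪbʔ/.
The consonants /j/, /ʔ/ cannot be parsed into a legal (C)V(C) syllable (at most one coda consonant is licensed; onsets are limited to one consonant).
Deleting the stranded consonants removes /j/, /ʔ/.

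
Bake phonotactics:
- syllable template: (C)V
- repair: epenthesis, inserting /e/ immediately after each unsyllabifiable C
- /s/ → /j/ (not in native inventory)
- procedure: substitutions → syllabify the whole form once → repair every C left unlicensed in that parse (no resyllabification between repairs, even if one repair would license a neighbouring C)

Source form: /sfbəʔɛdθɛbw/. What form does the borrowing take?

Substitution: /s/ → /j/, giving /jfbəʔɛdθɛbw/.
The consonants /j/, /f/, /d/, /b/, /w/ cannot be parsed into a legal (C)V syllable (no codas are permitted; onsets are limited to one consonant).
Each unlicensed consonant becomes the onset of a new syllable: /j/ → /je/, /f/ → /fe/, /d/ → /de/, /b/ → /be/, /w/ → /we/.

jefebəʔɛdeθɛbewe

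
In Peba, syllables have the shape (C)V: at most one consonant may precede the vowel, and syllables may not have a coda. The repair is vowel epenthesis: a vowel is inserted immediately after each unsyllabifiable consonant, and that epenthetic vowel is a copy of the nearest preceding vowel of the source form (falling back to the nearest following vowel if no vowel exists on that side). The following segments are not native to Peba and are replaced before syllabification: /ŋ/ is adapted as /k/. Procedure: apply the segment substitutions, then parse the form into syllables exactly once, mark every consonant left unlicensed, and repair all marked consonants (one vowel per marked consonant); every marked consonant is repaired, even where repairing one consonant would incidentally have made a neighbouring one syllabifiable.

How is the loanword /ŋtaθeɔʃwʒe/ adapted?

Substitution: /ŋ/ → /k/, giving /ktaθeɔʃwʒe/.
Under (C)V, the unsyllabifiable consonants are /k/, /ʃ/, /w/ (no codas are permitted; onsets are limited to one consonant).
Inserting the epenthetic vowel yields /k/ → /ka/, /ʃ/ → /ʃɔ/, /w/ → /wɔ/.

kataθeɔʃɔwɔʒe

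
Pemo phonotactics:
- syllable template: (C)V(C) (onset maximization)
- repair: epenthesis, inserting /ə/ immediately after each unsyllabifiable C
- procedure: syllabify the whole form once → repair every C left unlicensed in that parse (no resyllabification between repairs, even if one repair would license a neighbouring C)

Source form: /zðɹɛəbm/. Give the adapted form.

Syllabifying with onset maximization leaves /z/, /ð/, /m/ stranded (at most one coda consonant is licensed; onsets are limited to one consonant).
Inserting the epenthetic vowel yields /z/ → /zə/, /ð/ → /ðə/, /m/ → /mə/.

zəðəɹɛəbmə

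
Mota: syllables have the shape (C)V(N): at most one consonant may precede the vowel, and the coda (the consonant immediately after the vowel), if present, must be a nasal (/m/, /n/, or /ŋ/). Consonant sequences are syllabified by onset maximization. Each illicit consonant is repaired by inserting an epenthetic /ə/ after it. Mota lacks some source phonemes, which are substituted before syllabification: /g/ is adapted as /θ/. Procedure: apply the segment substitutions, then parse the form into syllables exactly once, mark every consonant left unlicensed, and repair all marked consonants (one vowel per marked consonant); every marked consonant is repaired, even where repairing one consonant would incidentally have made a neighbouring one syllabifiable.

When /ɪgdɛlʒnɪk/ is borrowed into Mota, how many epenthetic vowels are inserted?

After substitution the input is /ɪθdɛlʒnɪk/.
The unsyllabifiable consonants are /θ/, /l/, /ʒ/, /k/; each receives one epenthetic vowel.

4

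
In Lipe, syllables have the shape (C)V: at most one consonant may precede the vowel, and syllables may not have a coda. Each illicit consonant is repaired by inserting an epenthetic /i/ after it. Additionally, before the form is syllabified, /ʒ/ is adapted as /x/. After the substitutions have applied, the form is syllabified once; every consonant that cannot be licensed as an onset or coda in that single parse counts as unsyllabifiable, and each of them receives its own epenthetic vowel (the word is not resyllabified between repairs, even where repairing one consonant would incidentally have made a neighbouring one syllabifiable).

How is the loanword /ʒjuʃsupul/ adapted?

Substitution: /ʒ/ → /x/, giving /xjuʃsupul/.
The consonants /x/, /ʃ/, /l/ cannot be parsed into a legal (C)V syllable (no codas are permitted; onsets are limited to one consonant).
Each unlicensed consonant becomes the onset of a new syllable: /x/ → /xi/, /ʃ/ → /ʃi/, /l/ → /li/.

xijuʃisupuli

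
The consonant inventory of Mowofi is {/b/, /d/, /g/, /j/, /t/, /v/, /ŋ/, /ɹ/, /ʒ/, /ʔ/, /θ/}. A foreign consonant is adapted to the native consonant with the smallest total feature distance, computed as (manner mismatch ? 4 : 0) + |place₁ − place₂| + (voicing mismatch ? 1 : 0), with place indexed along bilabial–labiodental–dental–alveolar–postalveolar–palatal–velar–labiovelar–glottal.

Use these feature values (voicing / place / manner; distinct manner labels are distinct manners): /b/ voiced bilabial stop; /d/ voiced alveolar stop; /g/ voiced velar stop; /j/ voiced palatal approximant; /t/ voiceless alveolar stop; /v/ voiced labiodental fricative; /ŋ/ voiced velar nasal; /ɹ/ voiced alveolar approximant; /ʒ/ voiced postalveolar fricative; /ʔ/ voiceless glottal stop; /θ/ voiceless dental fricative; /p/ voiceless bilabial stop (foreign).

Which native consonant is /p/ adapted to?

/b/ is closest: same manner (stop), place distance 0 (bilabial→bilabial), voicing differs (+1); total 1. Next closest is /t/ at distance 3.

b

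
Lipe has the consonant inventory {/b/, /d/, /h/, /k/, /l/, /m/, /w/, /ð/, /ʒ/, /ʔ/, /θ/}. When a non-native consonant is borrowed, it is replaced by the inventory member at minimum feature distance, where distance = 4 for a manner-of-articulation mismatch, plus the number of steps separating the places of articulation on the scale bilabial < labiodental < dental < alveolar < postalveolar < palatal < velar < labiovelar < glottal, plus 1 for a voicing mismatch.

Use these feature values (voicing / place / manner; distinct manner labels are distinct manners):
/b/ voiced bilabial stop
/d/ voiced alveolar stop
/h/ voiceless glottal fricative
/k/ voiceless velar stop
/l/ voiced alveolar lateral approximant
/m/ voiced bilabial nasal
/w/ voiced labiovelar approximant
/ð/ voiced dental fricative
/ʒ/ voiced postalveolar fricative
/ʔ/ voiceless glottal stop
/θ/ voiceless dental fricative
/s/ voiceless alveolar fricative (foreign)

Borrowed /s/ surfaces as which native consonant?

/θ/ is closest: same manner (fricative), place distance 1 (alveolar→dental), same voicing; total 1. Next closest is /ð/ at distance 2.

θ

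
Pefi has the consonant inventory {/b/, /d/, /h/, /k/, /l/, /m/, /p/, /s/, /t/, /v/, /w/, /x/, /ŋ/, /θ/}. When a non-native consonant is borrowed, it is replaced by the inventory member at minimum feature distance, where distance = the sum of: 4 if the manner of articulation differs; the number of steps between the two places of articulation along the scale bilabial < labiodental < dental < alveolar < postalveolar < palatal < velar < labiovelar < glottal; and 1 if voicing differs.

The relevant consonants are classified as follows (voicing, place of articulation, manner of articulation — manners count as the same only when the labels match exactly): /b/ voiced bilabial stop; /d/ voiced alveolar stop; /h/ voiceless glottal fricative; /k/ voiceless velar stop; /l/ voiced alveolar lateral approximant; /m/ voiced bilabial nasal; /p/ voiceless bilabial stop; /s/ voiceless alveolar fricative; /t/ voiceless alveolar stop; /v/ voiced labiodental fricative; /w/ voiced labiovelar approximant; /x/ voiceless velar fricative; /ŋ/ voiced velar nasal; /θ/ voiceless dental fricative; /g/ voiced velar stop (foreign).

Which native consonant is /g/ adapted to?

/k/ is closest: same manner (stop), place distance 0 (velar→velar), voicing differs (+1); total 1. Next closest is /d/ at distance 3.

k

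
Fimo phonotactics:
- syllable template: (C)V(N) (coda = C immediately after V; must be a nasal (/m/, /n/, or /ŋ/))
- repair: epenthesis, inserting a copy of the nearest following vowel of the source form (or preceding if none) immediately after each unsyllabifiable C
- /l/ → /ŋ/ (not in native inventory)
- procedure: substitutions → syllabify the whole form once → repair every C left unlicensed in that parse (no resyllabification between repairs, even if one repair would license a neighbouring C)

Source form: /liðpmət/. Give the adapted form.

ŋiðəpəmətə

Substitution: /l/ → /ŋ/, giving /ŋiðpmət/.
Syllabifying with onset maximization leaves /ð/, /p/, /t/ stranded (only a nasal (/m/, /n/, or /ŋ/) is licensed in coda position; onsets are limited to one consonant).
Inserting the epenthetic vowel yields /ð/ → /ðə/, /p/ → /pə/, /t/ → /tə/.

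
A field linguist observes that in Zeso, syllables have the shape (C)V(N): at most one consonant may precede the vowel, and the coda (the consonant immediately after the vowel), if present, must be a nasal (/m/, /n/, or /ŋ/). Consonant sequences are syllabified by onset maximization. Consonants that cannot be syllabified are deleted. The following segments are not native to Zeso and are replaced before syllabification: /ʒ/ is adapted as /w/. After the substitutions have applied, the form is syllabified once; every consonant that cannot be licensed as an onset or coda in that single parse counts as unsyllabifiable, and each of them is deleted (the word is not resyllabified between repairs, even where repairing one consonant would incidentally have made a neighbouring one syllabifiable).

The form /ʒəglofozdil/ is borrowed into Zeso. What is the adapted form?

wəlofodi

Substitution: /ʒ/ → /w/, giving /wəglofozdil/.
Syllabifying with onset maximization leaves /g/, /z/, /l/ stranded (only a nasal (/m/, /n/, or /ŋ/) is licensed in coda position; onsets are limited to one consonant).
Deleting the stranded consonants removes /g/, /z/, /l/.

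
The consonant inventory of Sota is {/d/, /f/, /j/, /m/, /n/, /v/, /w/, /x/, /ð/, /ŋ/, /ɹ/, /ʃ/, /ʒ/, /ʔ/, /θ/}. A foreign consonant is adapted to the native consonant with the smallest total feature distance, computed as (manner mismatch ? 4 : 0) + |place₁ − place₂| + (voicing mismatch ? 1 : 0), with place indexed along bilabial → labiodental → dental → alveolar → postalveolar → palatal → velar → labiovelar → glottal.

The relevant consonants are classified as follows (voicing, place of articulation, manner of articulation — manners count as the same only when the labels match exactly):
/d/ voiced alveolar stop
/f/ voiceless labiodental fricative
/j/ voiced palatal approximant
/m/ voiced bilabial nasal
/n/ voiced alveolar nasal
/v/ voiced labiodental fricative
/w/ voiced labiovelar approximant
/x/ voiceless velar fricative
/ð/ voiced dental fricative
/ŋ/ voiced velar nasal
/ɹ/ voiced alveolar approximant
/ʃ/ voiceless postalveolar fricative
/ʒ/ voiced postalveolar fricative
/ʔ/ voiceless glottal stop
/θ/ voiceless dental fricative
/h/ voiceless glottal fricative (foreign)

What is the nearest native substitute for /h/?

x

/x/ is closest: same manner (fricative), place distance 2 (glottal→velar), same voicing; total 2. Next closest is /ʃ/ at distance 4.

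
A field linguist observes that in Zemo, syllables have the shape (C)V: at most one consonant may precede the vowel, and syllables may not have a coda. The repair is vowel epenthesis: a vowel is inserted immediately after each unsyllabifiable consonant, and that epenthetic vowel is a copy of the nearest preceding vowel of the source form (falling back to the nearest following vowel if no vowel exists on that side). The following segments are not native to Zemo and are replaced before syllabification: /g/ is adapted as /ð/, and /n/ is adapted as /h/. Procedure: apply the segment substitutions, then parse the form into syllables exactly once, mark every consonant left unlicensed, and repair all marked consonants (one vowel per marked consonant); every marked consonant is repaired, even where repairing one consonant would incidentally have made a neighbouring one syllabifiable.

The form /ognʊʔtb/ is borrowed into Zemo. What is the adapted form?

Substitution: /g/ → /ð/, /n/ → /h/, giving /oðhʊʔtb/.
The consonants /ð/, /ʔ/, /t/, /b/ cannot be parsed into a legal (C)V syllable (no codas are permitted; onsets are limited to one consonant).
Each unlicensed consonant becomes the onset of a new syllable: /ð/ → /ðo/, /ʔ/ → /ʔʊ/, /t/ → /tʊ/, /b/ → /bʊ/.

oðohʊʔʊtʊbʊ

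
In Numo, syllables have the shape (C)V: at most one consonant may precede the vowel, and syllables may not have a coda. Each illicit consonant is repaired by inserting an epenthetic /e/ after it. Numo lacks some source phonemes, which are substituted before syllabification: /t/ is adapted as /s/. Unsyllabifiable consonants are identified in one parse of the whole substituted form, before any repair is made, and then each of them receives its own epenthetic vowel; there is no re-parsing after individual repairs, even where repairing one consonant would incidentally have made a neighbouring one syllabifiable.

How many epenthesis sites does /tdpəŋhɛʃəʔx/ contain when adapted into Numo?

After substitution the input is /sdpəŋhɛʃəʔx/.
The unsyllabifiable consonants are /s/, /d/, /ŋ/, /ʔ/, /x/; each receives one epenthetic vowel.

5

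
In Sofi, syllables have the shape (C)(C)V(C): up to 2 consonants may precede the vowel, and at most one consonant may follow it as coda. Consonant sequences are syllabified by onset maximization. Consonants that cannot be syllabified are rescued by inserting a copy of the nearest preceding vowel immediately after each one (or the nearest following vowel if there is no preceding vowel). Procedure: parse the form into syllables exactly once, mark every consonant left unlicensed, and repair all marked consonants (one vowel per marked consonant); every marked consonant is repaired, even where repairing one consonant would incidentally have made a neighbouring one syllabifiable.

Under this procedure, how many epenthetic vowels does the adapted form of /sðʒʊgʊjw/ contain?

2

The unsyllabifiable consonants are /s/, /w/; each receives one epenthetic vowel.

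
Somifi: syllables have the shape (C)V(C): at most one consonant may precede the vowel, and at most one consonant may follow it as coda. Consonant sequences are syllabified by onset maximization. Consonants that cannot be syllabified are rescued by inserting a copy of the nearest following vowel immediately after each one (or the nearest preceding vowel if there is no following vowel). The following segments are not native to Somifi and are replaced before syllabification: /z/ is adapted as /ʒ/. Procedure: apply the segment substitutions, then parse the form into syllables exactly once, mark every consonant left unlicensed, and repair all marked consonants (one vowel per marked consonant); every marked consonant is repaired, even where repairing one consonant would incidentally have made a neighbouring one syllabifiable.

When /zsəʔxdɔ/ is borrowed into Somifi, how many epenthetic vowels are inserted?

2

After substitution the input is /ʒsəʔxdɔ/.
The unsyllabifiable consonants are /ʒ/, /x/; each receives one epenthetic vowel.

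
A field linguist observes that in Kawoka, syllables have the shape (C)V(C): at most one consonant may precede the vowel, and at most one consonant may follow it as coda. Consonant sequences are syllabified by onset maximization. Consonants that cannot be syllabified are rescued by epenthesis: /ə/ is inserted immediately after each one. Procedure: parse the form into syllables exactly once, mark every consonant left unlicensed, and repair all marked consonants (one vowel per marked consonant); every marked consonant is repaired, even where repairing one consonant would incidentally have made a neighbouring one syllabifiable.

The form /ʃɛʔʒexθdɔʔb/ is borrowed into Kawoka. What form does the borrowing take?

Under (C)V(C), the unsyllabifiable consonants are /θ/, /b/ (at most one coda consonant is licensed; onsets are limited to one consonant).
Epenthesis after each stranded consonant: /θ/ → /θə/, /b/ → /bə/.

ʃɛʔʒexθədɔʔbə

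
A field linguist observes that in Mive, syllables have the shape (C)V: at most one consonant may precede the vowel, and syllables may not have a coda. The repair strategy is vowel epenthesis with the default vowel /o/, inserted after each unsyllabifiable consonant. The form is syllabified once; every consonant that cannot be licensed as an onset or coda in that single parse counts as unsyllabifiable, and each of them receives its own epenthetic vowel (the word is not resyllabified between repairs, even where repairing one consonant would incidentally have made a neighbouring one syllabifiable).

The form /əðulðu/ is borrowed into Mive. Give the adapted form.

Syllabifying with onset maximization leaves /l/ stranded (no codas are permitted; onsets are limited to one consonant).
Epenthesis after each stranded consonant: /l/ → /lo/.

əðuloðu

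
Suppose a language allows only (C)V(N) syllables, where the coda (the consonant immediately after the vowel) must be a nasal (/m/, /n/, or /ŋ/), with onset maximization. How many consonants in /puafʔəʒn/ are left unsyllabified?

3

Under (C)V(N), the unsyllabifiable consonants are /f/, /ʒ/, /n/ (only a nasal (/m/, /n/, or /ŋ/) is licensed in coda position; onsets are limited to one consonant).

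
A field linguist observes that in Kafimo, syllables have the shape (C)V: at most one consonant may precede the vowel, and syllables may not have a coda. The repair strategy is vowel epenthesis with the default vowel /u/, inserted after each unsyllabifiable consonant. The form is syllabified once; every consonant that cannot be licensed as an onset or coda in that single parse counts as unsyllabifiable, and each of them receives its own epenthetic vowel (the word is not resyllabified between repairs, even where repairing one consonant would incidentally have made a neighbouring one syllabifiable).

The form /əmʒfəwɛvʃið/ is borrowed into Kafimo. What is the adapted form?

The consonants /m/, /ʒ/, /v/, /ð/ cannot be parsed into a legal (C)V syllable (no codas are permitted; onsets are limited to one consonant).
Each unlicensed consonant becomes the onset of a new syllable: /m/ → /mu/, /ʒ/ → /ʒu/, /v/ → /vu/, /ð/ → /ðu/.

əmuʒufəwɛvuʃiðu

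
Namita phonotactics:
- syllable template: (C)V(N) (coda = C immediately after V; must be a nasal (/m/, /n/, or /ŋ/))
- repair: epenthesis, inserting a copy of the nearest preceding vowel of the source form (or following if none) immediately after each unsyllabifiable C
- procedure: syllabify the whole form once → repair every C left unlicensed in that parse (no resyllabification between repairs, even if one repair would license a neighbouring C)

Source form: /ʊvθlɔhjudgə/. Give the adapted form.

ʊvʊθʊlɔhɔjudugə

The consonants /v/, /θ/, /h/, /d/ cannot be parsed into a legal (C)V(N) syllable (only a nasal (/m/, /n/, or /ŋ/) is licensed in coda position; onsets are limited to one consonant).
Each unlicensed consonant becomes the onset of a new syllable: /v/ → /vʊ/, /θ/ → /θʊ/, /h/ → /hɔ/, /d/ → /du/.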